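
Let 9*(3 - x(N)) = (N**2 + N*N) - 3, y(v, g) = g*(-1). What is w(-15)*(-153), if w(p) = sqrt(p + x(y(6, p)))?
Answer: -51*I*sqrt(555) ≈ -1201.5*I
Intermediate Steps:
y(v, g) = -g
x(N) = 10/3 - 2*N**2/9 (x(N) = 3 - ((N**2 + N*N) - 3)/9 = 3 - ((N**2 + N**2) - 3)/9 = 3 - (2*N**2 - 3)/9 = 3 - (-3 + 2*N**2)/9 = 3 + (1/3 - 2*N**2/9) = 10/3 - 2*N**2/9)
w(p) = sqrt(10/3 + p - 2*p**2/9) (w(p) = sqrt(p + (10/3 - 2*p**2/9)) = sqrt(10/3 + p - 2*p**2/9))
w(-15)*(-153) = (sqrt(30 - 2*(-15)**2 + 9*(-15))/3)*(-153) = (sqrt(30 - 2*225 - 135)/3)*(-153) = (sqrt(30 - 450 - 135)/3)*(-153) = (sqrt(-555)/3)*(-153) = ((I*sqrt(555))/3)*(-153) = (I*sqrt(555)/3)*(-153) = -51*I*sqrt(555)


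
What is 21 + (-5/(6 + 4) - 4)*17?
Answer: -111/2 ≈ -55.500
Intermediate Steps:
21 + (-5/(6 + 4) - 4)*17 = 21 + (-5/10 - 4)*17 = 21 + (-5*⅒ - 4)*17 = 21 + (-½ - 4)*17 = 21 - 9/2*17 = 21 - 153/2 = -111/2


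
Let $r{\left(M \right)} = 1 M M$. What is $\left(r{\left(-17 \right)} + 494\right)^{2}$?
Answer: $613089$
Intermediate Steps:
$r{\left(M \right)} = M^{2}$ ($r{\left(M \right)} = M M = M^{2}$)
$\left(r{\left(-17 \right)} + 494\right)^{2} = \left(\left(-17\right)^{2} + 494\right)^{2} = \left(289 + 494\right)^{2} = 783^{2} = 613089$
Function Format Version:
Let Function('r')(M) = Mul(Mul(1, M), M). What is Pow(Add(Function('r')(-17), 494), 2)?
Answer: 613089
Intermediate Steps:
Function('r')(M) = Pow(M, 2) (Function('r')(M) = Mul(M, M) = Pow(M, 2))
Pow(Add(Function('r')(-17), 494), 2) = Pow(Add(Pow(-17, 2), 494), 2) = Pow(Add(289, 494), 2) = Pow(783, 2) = 613089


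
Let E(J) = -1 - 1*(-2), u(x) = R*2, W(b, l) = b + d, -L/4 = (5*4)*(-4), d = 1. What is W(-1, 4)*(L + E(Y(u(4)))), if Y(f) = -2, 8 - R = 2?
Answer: 0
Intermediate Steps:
L = 320 (L = -4*5*4*(-4) = -80*(-4) = -4*(-80) = 320)
R = 6 (R = 8 - 1*2 = 8 - 2 = 6)
W(b, l) = 1 + b (W(b, l) = b + 1 = 1 + b)
u(x) = 12 (u(x) = 6*2 = 12)
E(J) = 1 (E(J) = -1 + 2 = 1)
W(-1, 4)*(L + E(Y(u(4)))) = (1 - 1)*(320 + 1) = 0*321 = 0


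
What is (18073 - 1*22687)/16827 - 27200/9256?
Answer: -20850066/6489613 ≈ -3.2128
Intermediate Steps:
(18073 - 1*22687)/16827 - 27200/9256 = (18073 - 22687)*(1/16827) - 27200*1/9256 = -4614*1/16827 - 3400/1157 = -1538/5609 - 3400/1157 = -20850066/6489613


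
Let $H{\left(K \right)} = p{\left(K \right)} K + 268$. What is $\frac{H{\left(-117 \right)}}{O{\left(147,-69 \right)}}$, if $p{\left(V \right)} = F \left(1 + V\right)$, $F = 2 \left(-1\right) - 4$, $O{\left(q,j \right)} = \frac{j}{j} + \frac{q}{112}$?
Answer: $- \frac{1298624}{37} \approx -35098.0$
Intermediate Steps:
$O{\left(q,j \right)} = 1 + \frac{q}{112}$ ($O{\left(q,j \right)} = 1 + q \frac{1}{112} = 1 + \frac{q}{112}$)
$F = -6$ ($F = -2 - 4 = -6$)
$p{\left(V \right)} = -6 - 6 V$ ($p{\left(V \right)} = - 6 \left(1 + V\right) = -6 - 6 V$)
$H{\left(K \right)} = 268 + K \left(-6 - 6 K\right)$ ($H{\left(K \right)} = \left(-6 - 6 K\right) K + 268 = K \left(-6 - 6 K\right) + 268 = 268 + K \left(-6 - 6 K\right)$)
$\frac{H{\left(-117 \right)}}{O{\left(147,-69 \right)}} = \frac{268 - -702 - 6 \left(-117\right)^{2}}{1 + \frac{1}{112} \cdot 147} = \frac{268 + 702 - 82134}{1 + \frac{21}{16}} = \frac{268 + 702 - 82134}{\frac{37}{16}} = \left(-81164\right) \frac{16}{37} = - \frac{1298624}{37}$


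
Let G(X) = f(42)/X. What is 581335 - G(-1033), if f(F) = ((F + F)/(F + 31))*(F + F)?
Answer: 43837898071/75409 ≈ 5.8134e+5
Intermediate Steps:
f(F) = 4*F²/(31 + F) (f(F) = ((2*F)/(31 + F))*(2*F) = (2*F/(31 + F))*(2*F) = 4*F²/(31 + F))
G(X) = 7056/(73*X) (G(X) = (4*42²/(31 + 42))/X = (4*1764/73)/X = (4*1764*(1/73))/X = 7056/(73*X))
581335 - G(-1033) = 581335 - 7056/(73*(-1033)) = 581335 - 7056*(-1)/(73*1033) = 581335 - 1*(-7056/75409) = 581335 + 7056/75409 = 43837898071/75409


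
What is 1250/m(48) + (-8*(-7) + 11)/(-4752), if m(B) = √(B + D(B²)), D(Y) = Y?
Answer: -67/4752 + 625*√3/42 ≈ 25.760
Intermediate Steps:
m(B) = √(B + B²)
1250/m(48) + (-8*(-7) + 11)/(-4752) = 1250/(√(48*(1 + 48))) + (-8*(-7) + 11)/(-4752) = 1250/(√(48*49)) + (56 + 11)*(-1/4752) = 1250/(√2352) + 67*(-1/4752) = 1250/((28*√3)) - 67/4752 = 1250*(√3/84) - 67/4752 = 625*√3/42 - 67/4752 = -67/4752 + 625*√3/42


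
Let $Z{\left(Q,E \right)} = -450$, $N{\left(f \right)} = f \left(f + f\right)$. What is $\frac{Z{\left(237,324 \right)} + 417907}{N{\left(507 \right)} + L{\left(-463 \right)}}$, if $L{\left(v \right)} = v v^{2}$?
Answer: $- \frac{417457}{98738749} \approx -0.0042279$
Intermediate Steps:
$N{\left(f \right)} = 2 f^{2}$ ($N{\left(f \right)} = f 2 f = 2 f^{2}$)
$L{\left(v \right)} = v^{3}$
$\frac{Z{\left(237,324 \right)} + 417907}{N{\left(507 \right)} + L{\left(-463 \right)}} = \frac{-450 + 417907}{2 \cdot 507^{2} + \left(-463\right)^{3}} = \frac{417457}{2 \cdot 257049 - 99252847} = \frac{417457}{514098 - 99252847} = \frac{417457}{-98738749} = 417457 \left(- \frac{1}{98738749}\right) = - \frac{417457}{98738749}$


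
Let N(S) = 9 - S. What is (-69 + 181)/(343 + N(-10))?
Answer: 56/181 ≈ 0.30939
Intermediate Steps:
(-69 + 181)/(343 + N(-10)) = (-69 + 181)/(343 + (9 - 1*(-10))) = 112/(343 + (9 + 10)) = 112/(343 + 19) = 112/362 = 112*(1/362) = 56/181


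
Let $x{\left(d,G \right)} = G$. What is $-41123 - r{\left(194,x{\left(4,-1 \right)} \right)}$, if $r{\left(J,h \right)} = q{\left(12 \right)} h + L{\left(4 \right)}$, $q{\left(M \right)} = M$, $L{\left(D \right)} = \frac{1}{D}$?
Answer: $- \frac{164445}{4} \approx -41111.0$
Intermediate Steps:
$r{\left(J,h \right)} = \frac{1}{4} + 12 h$ ($r{\left(J,h \right)} = 12 h + \frac{1}{4} = \frac{1}{4} + 12 h$)
$-41123 - r{\left(194,x{\left(4,-1 \right)} \right)} = -41123 - \left(\frac{1}{4} + 12 \left(-1\right)\right) = -41123 - \left(\frac{1}{4} - 12\right) = -41123 - - \frac{47}{4} = -41123 + \frac{47}{4} = - \frac{164445}{4}$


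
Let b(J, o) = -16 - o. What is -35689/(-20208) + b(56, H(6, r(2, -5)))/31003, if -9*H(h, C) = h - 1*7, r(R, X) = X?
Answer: 3318421481/1879525872 ≈ 1.7656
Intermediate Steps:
H(h, C) = 7/9 - h/9 (H(h, C) = -(h - 1*7)/9 = -(h - 7)/9 = -(-7 + h)/9 = 7/9 - h/9)
-35689/(-20208) + b(56, H(6, r(2, -5)))/31003 = -35689/(-20208) + (-16 - (7/9 - 1/9*6))/31003 = -35689*(-1/20208) + (-16 - (7/9 - 2/3))*(1/31003) = 35689/20208 + (-16 - 1*1/9)*(1/31003) = 35689/20208 + (-16 - 1/9)*(1/31003) = 35689/20208 - 145/9*1/31003 = 35689/20208 - 145/279027 = 3318421481/1879525872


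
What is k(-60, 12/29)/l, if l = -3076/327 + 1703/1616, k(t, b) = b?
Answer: -6341184/128004115 ≈ -0.049539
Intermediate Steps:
l = -4413935/528432 (l = -3076*1/327 + 1703*(1/1616) = -3076/327 + 1703/1616 = -4413935/528432 ≈ -8.3529)
k(-60, 12/29)/l = (12/29)/(-4413935/528432) = (12*(1/29))*(-528432/4413935) = (12/29)*(-528432/4413935) = -6341184/128004115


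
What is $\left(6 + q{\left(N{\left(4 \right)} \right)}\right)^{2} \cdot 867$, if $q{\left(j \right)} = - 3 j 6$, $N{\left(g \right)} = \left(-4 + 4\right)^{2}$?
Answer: $31212$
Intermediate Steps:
$N{\left(g \right)} = 0$ ($N{\left(g \right)} = 0^{2} = 0$)
$q{\left(j \right)} = - 18 j$
$\left(6 + q{\left(N{\left(4 \right)} \right)}\right)^{2} \cdot 867 = \left(6 - 0\right)^{2} \cdot 867 = \left(6 + 0\right)^{2} \cdot 867 = 6^{2} \cdot 867 = 36 \cdot 867 = 31212$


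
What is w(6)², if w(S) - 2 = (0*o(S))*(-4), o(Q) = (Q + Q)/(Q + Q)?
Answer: 4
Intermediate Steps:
o(Q) = 1 (o(Q) = (2*Q)/((2*Q)) = (2*Q)*(1/(2*Q)) = 1)
w(S) = 2 (w(S) = 2 + (0*1)*(-4) = 2 + 0*(-4) = 2 + 0 = 2)
w(6)² = 2² = 4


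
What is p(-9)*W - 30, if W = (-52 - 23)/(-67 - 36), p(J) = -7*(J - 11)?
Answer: 7410/103 ≈ 71.942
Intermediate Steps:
p(J) = 77 - 7*J (p(J) = -7*(-11 + J) = 77 - 7*J)
W = 75/103 (W = -75/(-103) = -75*(-1/103) = 75/103 ≈ 0.72816)
p(-9)*W - 30 = (77 - 7*(-9))*(75/103) - 30 = (77 + 63)*(75/103) - 30 = 140*(75/103) - 30 = 10500/103 - 30 = 7410/103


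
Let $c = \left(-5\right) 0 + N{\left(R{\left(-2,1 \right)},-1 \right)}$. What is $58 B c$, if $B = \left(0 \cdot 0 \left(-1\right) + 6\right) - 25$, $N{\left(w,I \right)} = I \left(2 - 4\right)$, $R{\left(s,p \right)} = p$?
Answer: $-2204$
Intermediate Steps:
$N{\left(w,I \right)} = - 2 I$ ($N{\left(w,I \right)} = I \left(-2\right) = - 2 I$)
$c = 2$ ($c = \left(-5\right) 0 - -2 = 0 + 2 = 2$)
$B = -19$ ($B = \left(0 \left(-1\right) + 6\right) - 25 = \left(0 + 6\right) - 25 = 6 - 25 = -19$)
$58 B c = 58 \left(-19\right) 2 = \left(-1102\right) 2 = -2204$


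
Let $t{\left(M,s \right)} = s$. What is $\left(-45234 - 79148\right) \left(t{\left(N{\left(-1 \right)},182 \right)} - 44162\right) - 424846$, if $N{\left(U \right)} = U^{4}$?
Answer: $5469895514$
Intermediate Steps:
$\left(-45234 - 79148\right) \left(t{\left(N{\left(-1 \right)},182 \right)} - 44162\right) - 424846 = \left(-45234 - 79148\right) \left(182 - 44162\right) - 424846 = \left(-124382\right) \left(-43980\right) - 424846 = 5470320360 - 424846 = 5469895514$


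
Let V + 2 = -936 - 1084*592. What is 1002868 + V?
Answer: 360202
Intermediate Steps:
V = -642666 (V = -2 + (-936 - 1084*592) = -2 + (-936 - 641728) = -2 - 642664 = -642666)
1002868 + V = 1002868 - 642666 = 360202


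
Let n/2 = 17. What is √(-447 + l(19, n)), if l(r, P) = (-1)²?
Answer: I*√446 ≈ 21.119*I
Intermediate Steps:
n = 34 (n = 2*17 = 34)
l(r, P) = 1
√(-447 + l(19, n)) = √(-447 + 1) = √(-446) = I*√446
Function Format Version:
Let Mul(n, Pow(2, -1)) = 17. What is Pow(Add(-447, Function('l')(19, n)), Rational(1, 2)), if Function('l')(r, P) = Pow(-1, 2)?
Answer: Mul(I, Pow(446, Rational(1, 2))) ≈ Mul(21.119, I)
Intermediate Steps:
n = 34 (n = Mul(2, 17) = 34)
Function('l')(r, P) = 1
Pow(Add(-447, Function('l')(19, n)), Rational(1, 2)) = Pow(Add(-447, 1), Rational(1, 2)) = Pow(-446, Rational(1, 2)) = Mul(I, Pow(446, Rational(1, 2)))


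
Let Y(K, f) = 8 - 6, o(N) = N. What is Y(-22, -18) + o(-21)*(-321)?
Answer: 6743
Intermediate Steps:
Y(K, f) = 2
Y(-22, -18) + o(-21)*(-321) = 2 - 21*(-321) = 2 + 6741 = 6743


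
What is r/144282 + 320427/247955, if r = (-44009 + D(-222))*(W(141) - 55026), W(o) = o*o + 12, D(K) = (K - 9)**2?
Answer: -13570468191311/5962573885 ≈ -2275.9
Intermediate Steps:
D(K) = (-9 + K)**2
W(o) = 12 + o**2 (W(o) = o**2 + 12 = 12 + o**2)
r = -328563816 (r = (-44009 + (-9 - 222)**2)*((12 + 141**2) - 55026) = (-44009 + (-231)**2)*((12 + 19881) - 55026) = (-44009 + 53361)*(19893 - 55026) = 9352*(-35133) = -328563816)
r/144282 + 320427/247955 = -328563816/144282 + 320427/247955 = -328563816*1/144282 + 320427*(1/247955) = -54760636/24047 + 320427/247955 = -13570468191311/5962573885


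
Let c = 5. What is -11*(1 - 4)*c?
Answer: 165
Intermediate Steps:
-11*(1 - 4)*c = -11*(1 - 4)*5 = -(-33)*5 = -11*(-15) = 165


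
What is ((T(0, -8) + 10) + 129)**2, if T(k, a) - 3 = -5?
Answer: 18769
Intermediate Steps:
T(k, a) = -2 (T(k, a) = 3 - 5 = -2)
((T(0, -8) + 10) + 129)**2 = ((-2 + 10) + 129)**2 = (8 + 129)**2 = 137**2 = 18769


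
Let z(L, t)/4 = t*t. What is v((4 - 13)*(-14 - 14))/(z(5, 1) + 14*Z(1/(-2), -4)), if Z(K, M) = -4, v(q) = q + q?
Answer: -126/13 ≈ -9.6923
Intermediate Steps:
v(q) = 2*q
z(L, t) = 4*t² (z(L, t) = 4*(t*t) = 4*t²)
v((4 - 13)*(-14 - 14))/(z(5, 1) + 14*Z(1/(-2), -4)) = (2*((4 - 13)*(-14 - 14)))/(4*1² + 14*(-4)) = (2*(-9*(-28)))/(4*1 - 56) = (2*252)/(4 - 56) = 504/(-52) = 504*(-1/52) = -126/13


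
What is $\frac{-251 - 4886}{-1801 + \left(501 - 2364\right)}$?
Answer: $\frac{5137}{3664} \approx 1.402$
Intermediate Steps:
$\frac{-251 - 4886}{-1801 + \left(501 - 2364\right)} = - \frac{5137}{-1801 - 1863} = - \frac{5137}{-3664} = \left(-5137\right) \left(- \frac{1}{3664}\right) = \frac{5137}{3664}$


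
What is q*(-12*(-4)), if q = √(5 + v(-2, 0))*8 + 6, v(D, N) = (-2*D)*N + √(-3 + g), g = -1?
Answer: 288 + 384*√(5 + 2*I) ≈ 1163.0 + 168.52*I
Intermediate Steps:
v(D, N) = 2*I - 2*D*N (v(D, N) = (-2*D)*N + √(-3 - 1) = -2*D*N + √(-4) = -2*D*N + 2*I = 2*I - 2*D*N)
q = 6 + 8*√(5 + 2*I) (q = √(5 + (2*I - 2*(-2)*0))*8 + 6 = √(5 + (2*I + 0))*8 + 6 = √(5 + 2*I)*8 + 6 = 8*√(5 + 2*I) + 6 = 6 + 8*√(5 + 2*I) ≈ 24.23 + 3.5107*I)
q*(-12*(-4)) = (6 + 8*√(5 + 2*I))*(-12*(-4)) = (6 + 8*√(5 + 2*I))*48 = 288 + 384*√(5 + 2*I)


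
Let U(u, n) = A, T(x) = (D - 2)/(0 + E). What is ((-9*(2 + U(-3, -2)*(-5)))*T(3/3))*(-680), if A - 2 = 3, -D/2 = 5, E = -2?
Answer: -844560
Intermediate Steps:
D = -10 (D = -2*5 = -10)
A = 5 (A = 2 + 3 = 5)
T(x) = 6 (T(x) = (-10 - 2)/(0 - 2) = -12/(-2) = -12*(-½) = 6)
U(u, n) = 5
((-9*(2 + U(-3, -2)*(-5)))*T(3/3))*(-680) = (-9*(2 + 5*(-5))*6)*(-680) = (-9*(2 - 25)*6)*(-680) = (-9*(-23)*6)*(-680) = (207*6)*(-680) = 1242*(-680) = -844560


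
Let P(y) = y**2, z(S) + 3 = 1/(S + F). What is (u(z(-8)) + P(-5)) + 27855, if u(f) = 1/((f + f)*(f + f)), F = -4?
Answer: 38167756/1369 ≈ 27880.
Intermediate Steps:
z(S) = -3 + 1/(-4 + S) (z(S) = -3 + 1/(S - 4) = -3 + 1/(-4 + S))
u(f) = 1/(4*f**2) (u(f) = 1/((2*f)*(2*f)) = 1/(4*f**2))
(u(z(-8)) + P(-5)) + 27855 = (1/(4*((13 - 3*(-8))/(-4 - 8))**2) + (-5)**2) + 27855 = (1/(4*((13 + 24)/(-12))**2) + 25) + 27855 = (1/(4*(-1/12*37)**2) + 25) + 27855 = (1/(4*(-37/12)**2) + 25) + 27855 = ((1/4)*(144/1369) + 25) + 27855 = (36/1369 + 25) + 27855 = 34261/1369 + 27855 = 38167756/1369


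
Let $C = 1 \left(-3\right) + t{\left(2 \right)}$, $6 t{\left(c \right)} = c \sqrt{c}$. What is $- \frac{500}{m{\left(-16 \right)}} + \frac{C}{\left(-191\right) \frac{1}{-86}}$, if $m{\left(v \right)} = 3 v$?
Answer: $\frac{20779}{2292} + \frac{86 \sqrt{2}}{573} \approx 9.2781$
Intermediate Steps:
$t{\left(c \right)} = \frac{c^{\frac{3}{2}}}{6}$ ($t{\left(c \right)} = \frac{c \sqrt{c}}{6} = \frac{c^{\frac{3}{2}}}{6}$)
$C = -3 + \frac{\sqrt{2}}{3}$ ($C = 1 \left(-3\right) + \frac{2^{\frac{3}{2}}}{6} = -3 + \frac{2 \sqrt{2}}{6} = -3 + \frac{\sqrt{2}}{3} \approx -2.5286$)
$- \frac{500}{m{\left(-16 \right)}} + \frac{C}{\left(-191\right) \frac{1}{-86}} = - \frac{500}{3 \left(-16\right)} + \frac{-3 + \frac{\sqrt{2}}{3}}{\left(-191\right) \frac{1}{-86}} = - \frac{500}{-48} + \frac{-3 + \frac{\sqrt{2}}{3}}{\left(-191\right) \left(- \frac{1}{86}\right)} = \left(-500\right) \left(- \frac{1}{48}\right) + \frac{-3 + \frac{\sqrt{2}}{3}}{\frac{191}{86}} = \frac{125}{12} + \left(-3 + \frac{\sqrt{2}}{3}\right) \frac{86}{191} = \frac{125}{12} - \left(\frac{258}{191} - \frac{86 \sqrt{2}}{573}\right) = \frac{20779}{2292} + \frac{86 \sqrt{2}}{573}$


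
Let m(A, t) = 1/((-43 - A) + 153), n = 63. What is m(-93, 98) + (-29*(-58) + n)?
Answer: 354236/203 ≈ 1745.0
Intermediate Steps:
m(A, t) = 1/(110 - A)
m(-93, 98) + (-29*(-58) + n) = -1/(-110 - 93) + (-29*(-58) + 63) = -1/(-203) + (1682 + 63) = -1*(-1/203) + 1745 = 1/203 + 1745 = 354236/203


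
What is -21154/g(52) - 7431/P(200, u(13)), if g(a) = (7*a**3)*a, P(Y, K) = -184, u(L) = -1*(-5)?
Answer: 3395753903/84083584 ≈ 40.385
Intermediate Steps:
u(L) = 5
g(a) = 7*a**4
-21154/g(52) - 7431/P(200, u(13)) = -21154/(7*52**4) - 7431/(-184) = -21154/(7*7311616) - 7431*(-1/184) = -21154/51181312 + 7431/184 = -21154*1/51181312 + 7431/184 = -1511/3655808 + 7431/184 = 3395753903/84083584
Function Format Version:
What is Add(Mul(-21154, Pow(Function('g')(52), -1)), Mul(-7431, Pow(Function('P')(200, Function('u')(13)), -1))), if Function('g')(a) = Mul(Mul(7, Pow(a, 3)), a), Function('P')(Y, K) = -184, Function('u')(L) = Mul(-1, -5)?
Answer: Rational(3395753903, 84083584) ≈ 40.385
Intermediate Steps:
Function('u')(L) = 5
Function('g')(a) = Mul(7, Pow(a, 4))
Add(Mul(-21154, Pow(Function('g')(52), -1)), Mul(-7431, Pow(Function('P')(200, Function('u')(13)), -1))) = Add(Mul(-21154, Pow(Mul(7, Pow(52, 4)), -1)), Mul(-7431, Pow(-184, -1))) = Add(Mul(-21154, Pow(Mul(7, 7311616), -1)), Mul(-7431, Rational(-1, 184))) = Add(Mul(-21154, Pow(51181312, -1)), Rational(7431, 184)) = Add(Mul(-21154, Rational(1, 51181312)), Rational(7431, 184)) = Add(Rational(-1511, 3655808), Rational(7431, 184)) = Rational(3395753903, 84083584)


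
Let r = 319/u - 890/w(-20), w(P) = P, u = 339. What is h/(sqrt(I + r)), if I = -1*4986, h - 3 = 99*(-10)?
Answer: 987*I*sqrt(2271095922)/3349699 ≈ 14.042*I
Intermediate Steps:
h = -987 (h = 3 + 99*(-10) = 3 - 990 = -987)
I = -4986
r = 30809/678 (r = 319/339 - 890/(-20) = 319*(1/339) - 890*(-1/20) = 319/339 + 89/2 = 30809/678 ≈ 45.441)
h/(sqrt(I + r)) = -987/sqrt(-4986 + 30809/678) = -987*(-I*sqrt(2271095922)/3349699) = -(-987)*I*sqrt(2271095922)/3349699 = 987*I*sqrt(2271095922)/3349699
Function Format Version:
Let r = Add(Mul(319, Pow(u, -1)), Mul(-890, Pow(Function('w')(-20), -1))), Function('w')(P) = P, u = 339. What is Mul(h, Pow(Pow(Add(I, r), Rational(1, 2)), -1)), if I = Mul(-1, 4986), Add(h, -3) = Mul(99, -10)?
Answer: Mul(Rational(987, 3349699), I, Pow(2271095922, Rational(1, 2))) ≈ Mul(14.042, I)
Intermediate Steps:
h = -987 (h = Add(3, Mul(99, -10)) = Add(3, -990) = -987)
I = -4986
r = Rational(30809, 678) (r = Add(Mul(319, Pow(339, -1)), Mul(-890, Pow(-20, -1))) = Add(Mul(319, Rational(1, 339)), Mul(-890, Rational(-1, 20))) = Add(Rational(319, 339), Rational(89, 2)) = Rational(30809, 678) ≈ 45.441)
Mul(h, Pow(Pow(Add(I, r), Rational(1, 2)), -1)) = Mul(-987, Pow(Pow(Add(-4986, Rational(30809, 678)), Rational(1, 2)), -1)) = Mul(-987, Pow(Pow(Rational(-3349699, 678), Rational(1, 2)), -1)) = Mul(-987, Pow(Mul(Rational(1, 678), I, Pow(2271095922, Rational(1, 2))), -1)) = Mul(-987, Mul(Rational(-1, 3349699), I, Pow(2271095922, Rational(1, 2)))) = Mul(Rational(987, 3349699), I, Pow(2271095922, Rational(1, 2)))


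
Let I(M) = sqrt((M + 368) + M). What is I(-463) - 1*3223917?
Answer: -3223917 + 3*I*sqrt(62) ≈ -3.2239e+6 + 23.622*I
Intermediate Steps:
I(M) = sqrt(368 + 2*M) (I(M) = sqrt((368 + M) + M) = sqrt(368 + 2*M))
I(-463) - 1*3223917 = sqrt(368 + 2*(-463)) - 1*3223917 = sqrt(368 - 926) - 3223917 = sqrt(-558) - 3223917 = 3*I*sqrt(62) - 3223917 = -3223917 + 3*I*sqrt(62)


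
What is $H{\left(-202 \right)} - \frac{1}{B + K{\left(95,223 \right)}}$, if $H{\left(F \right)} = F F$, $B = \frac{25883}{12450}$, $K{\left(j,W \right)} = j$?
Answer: $\frac{49317048482}{1208633} \approx 40804.0$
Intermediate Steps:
$B = \frac{25883}{12450}$ ($B = 25883 \cdot \frac{1}{12450} = \frac{25883}{12450} \approx 2.079$)
$H{\left(F \right)} = F^{2}$
$H{\left(-202 \right)} - \frac{1}{B + K{\left(95,223 \right)}} = \left(-202\right)^{2} - \frac{1}{\frac{25883}{12450} + 95} = 40804 - \frac{1}{\frac{1208633}{12450}} = 40804 - \frac{12450}{1208633} = \frac{49317048482}{1208633}$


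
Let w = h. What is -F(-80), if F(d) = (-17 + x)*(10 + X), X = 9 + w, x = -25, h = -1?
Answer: 756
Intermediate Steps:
w = -1
X = 8 (X = 9 - 1 = 8)
F(d) = -756 (F(d) = (-17 - 25)*(10 + 8) = -42*18 = -756)
-F(-80) = -1*(-756) = 756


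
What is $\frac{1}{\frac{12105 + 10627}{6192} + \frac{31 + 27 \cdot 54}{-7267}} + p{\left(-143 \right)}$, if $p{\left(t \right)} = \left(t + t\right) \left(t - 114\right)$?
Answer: $\frac{66653565758}{906823} \approx 73502.0$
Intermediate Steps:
$p{\left(t \right)} = 2 t \left(-114 + t\right)$
$\frac{1}{\frac{12105 + 10627}{6192} + \frac{31 + 27 \cdot 54}{-7267}} + p{\left(-143 \right)} = \frac{1}{\frac{12105 + 10627}{6192} + \frac{31 + 27 \cdot 54}{-7267}} + 2 \left(-143\right) \left(-114 - 143\right) = \frac{1}{22732 \cdot \frac{1}{6192} + \left(31 + 1458\right) \left(- \frac{1}{7267}\right)} + 2 \left(-143\right) \left(-257\right) = \frac{1}{\frac{5683}{1548} + 1489 \left(- \frac{1}{7267}\right)} + 73502 = \frac{1}{\frac{5683}{1548} - \frac{1489}{7267}} + 73502 = \frac{1}{\frac{906823}{261612}} + 73502 = \frac{261612}{906823} + 73502 = \frac{66653565758}{906823}$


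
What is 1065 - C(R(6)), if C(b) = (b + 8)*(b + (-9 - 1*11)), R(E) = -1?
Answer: 1212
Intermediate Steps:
C(b) = (-20 + b)*(8 + b) (C(b) = (8 + b)*(b + (-9 - 11)) = (8 + b)*(b - 20) = (8 + b)*(-20 + b) = (-20 + b)*(8 + b))
1065 - C(R(6)) = 1065 - (-160 + (-1)**2 - 12*(-1)) = 1065 - (-160 + 1 + 12) = 1065 - 1*(-147) = 1065 + 147 = 1212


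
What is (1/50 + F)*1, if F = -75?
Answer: -3749/50 ≈ -74.980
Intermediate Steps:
(1/50 + F)*1 = (1/50 - 75)*1 = -3749/50*1 = -3749/50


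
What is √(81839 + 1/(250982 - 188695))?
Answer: √317508343390878/62287 ≈ 286.08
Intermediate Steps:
√(81839 + 1/(250982 - 188695)) = √(81839 + 1/62287) = √(5097505794/62287) = √317508343390878/62287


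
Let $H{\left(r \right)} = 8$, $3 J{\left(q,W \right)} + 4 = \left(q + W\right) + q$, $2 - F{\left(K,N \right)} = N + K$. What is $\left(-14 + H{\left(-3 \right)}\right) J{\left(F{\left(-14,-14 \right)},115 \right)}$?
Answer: $-342$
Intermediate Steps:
$F{\left(K,N \right)} = 2 - K - N$ ($F{\left(K,N \right)} = 2 - \left(N + K\right) = 2 - \left(K + N\right) = 2 - K - N$)
$J{\left(q,W \right)} = - \frac{4}{3} + \frac{W}{3} + \frac{2 q}{3}$ ($J{\left(q,W \right)} = - \frac{4}{3} + \frac{\left(q + W\right) + q}{3} = - \frac{4}{3} + \frac{\left(W + q\right) + q}{3} = - \frac{4}{3} + \frac{W + 2 q}{3} = - \frac{4}{3} + \left(\frac{W}{3} + \frac{2 q}{3}\right) = - \frac{4}{3} + \frac{W}{3} + \frac{2 q}{3}$)
$\left(-14 + H{\left(-3 \right)}\right) J{\left(F{\left(-14,-14 \right)},115 \right)} = \left(-14 + 8\right) \left(- \frac{4}{3} + \frac{1}{3} \cdot 115 + \frac{2 \left(2 - -14 - -14\right)}{3}\right) = - 6 \left(- \frac{4}{3} + \frac{115}{3} + \frac{2 \left(2 + 14 + 14\right)}{3}\right) = - 6 \left(- \frac{4}{3} + \frac{115}{3} + \frac{2}{3} \cdot 30\right) = - 6 \left(- \frac{4}{3} + \frac{115}{3} + 20\right) = \left(-6\right) 57 = -342$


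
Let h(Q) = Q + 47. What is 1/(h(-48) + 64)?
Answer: 1/63 ≈ 0.015873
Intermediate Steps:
h(Q) = 47 + Q
1/(h(-48) + 64) = 1/((47 - 48) + 64) = 1/(-1 + 64) = 1/63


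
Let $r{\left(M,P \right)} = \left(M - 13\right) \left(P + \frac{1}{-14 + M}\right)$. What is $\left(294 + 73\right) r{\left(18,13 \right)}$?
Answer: $\frac{97255}{4} \approx 24314.0$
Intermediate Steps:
$r{\left(M,P \right)} = \left(-13 + M\right) \left(P + \frac{1}{-14 + M}\right)$
$\left(294 + 73\right) r{\left(18,13 \right)} = \left(294 + 73\right) \frac{-13 + 18 + 182 \cdot 13 + 13 \cdot 18^{2} - 486 \cdot 13}{-14 + 18} = 367 \frac{-13 + 18 + 2366 + 13 \cdot 324 - 6318}{4} = 367 \frac{-13 + 18 + 2366 + 4212 - 6318}{4} = 367 \cdot \frac{1}{4} \cdot 265 = 367 \cdot \frac{265}{4} = \frac{97255}{4}$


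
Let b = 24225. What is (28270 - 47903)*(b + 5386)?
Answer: -581352763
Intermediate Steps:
(28270 - 47903)*(b + 5386) = (28270 - 47903)*(24225 + 5386) = -19633*29611 = -581352763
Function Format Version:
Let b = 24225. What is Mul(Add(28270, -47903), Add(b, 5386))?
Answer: -581352763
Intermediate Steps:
Mul(Add(28270, -47903), Add(b, 5386)) = Mul(Add(28270, -47903), Add(24225, 5386)) = Mul(-19633, 29611) = -581352763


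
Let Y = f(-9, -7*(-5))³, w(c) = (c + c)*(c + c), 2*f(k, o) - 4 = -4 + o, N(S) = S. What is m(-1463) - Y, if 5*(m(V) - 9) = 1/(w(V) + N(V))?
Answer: -1831971182187/342400520 ≈ -5350.4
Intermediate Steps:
f(k, o) = o/2 (f(k, o) = 2 + (-4 + o)/2 = 2 + (-2 + o/2) = o/2)
w(c) = 4*c² (w(c) = (2*c)*(2*c) = 4*c²)
m(V) = 9 + 1/(5*(V + 4*V²)) (m(V) = 9 + 1/(5*(4*V² + V)) = 9 + 1/(5*(V + 4*V²)))
Y = 42875/8 (Y = ((-7*(-5))/2)³ = ((½)*35)³ = (35/2)³ = 42875/8 ≈ 5359.4)
m(-1463) - Y = (⅕)*(1 + 45*(-1463) + 180*(-1463)²)/(-1463*(1 + 4*(-1463))) - 1*42875/8 = (⅕)*(-1/1463)*(1 - 65835 + 180*2140369)/(1 - 5852) - 42875/8 = (⅕)*(-1/1463)*(1 - 65835 + 385266420)/(-5851) - 42875/8 = (⅕)*(-1/1463)*(-1/5851)*385200586 - 42875/8 = 385200586/42800065 - 42875/8 = -1831971182187/342400520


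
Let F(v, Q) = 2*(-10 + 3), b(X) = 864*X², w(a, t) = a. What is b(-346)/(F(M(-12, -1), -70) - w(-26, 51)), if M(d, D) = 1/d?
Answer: 8619552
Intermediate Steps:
F(v, Q) = -14 (F(v, Q) = 2*(-7) = -14)
b(-346)/(F(M(-12, -1), -70) - w(-26, 51)) = (864*(-346)²)/(-14 - 1*(-26)) = (864*119716)/(-14 + 26) = 103434624/12 = 103434624*(1/12) = 8619552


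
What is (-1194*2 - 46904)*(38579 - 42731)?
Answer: 204660384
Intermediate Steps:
(-1194*2 - 46904)*(38579 - 42731) = (-2388 - 46904)*(-4152) = -49292*(-4152) = 204660384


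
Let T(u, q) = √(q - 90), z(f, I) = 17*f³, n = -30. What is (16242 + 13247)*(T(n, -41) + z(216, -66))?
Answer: 5052080014848 + 29489*I*√131 ≈ 5.0521e+12 + 3.3752e+5*I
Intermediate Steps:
T(u, q) = √(-90 + q)
(16242 + 13247)*(T(n, -41) + z(216, -66)) = (16242 + 13247)*(√(-90 - 41) + 17*216³) = 29489*(√(-131) + 17*10077696) = 29489*(I*√131 + 171320832) = 29489*(171320832 + I*√131) = 5052080014848 + 29489*I*√131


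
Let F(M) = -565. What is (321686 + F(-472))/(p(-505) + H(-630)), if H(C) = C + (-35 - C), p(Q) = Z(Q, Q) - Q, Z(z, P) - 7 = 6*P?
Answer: -321121/2553 ≈ -125.78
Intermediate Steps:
Z(z, P) = 7 + 6*P
p(Q) = 7 + 5*Q (p(Q) = (7 + 6*Q) - Q = 7 + 5*Q)
H(C) = -35
(321686 + F(-472))/(p(-505) + H(-630)) = (321686 - 565)/((7 + 5*(-505)) - 35) = 321121/((7 - 2525) - 35) = 321121/(-2518 - 35) = 321121/(-2553) = 321121*(-1/2553) = -321121/2553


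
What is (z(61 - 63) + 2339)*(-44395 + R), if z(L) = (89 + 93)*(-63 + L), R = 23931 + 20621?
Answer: -1490087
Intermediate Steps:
R = 44552
z(L) = -11466 + 182*L (z(L) = 182*(-63 + L) = -11466 + 182*L)
(z(61 - 63) + 2339)*(-44395 + R) = ((-11466 + 182*(61 - 63)) + 2339)*(-44395 + 44552) = ((-11466 + 182*(-2)) + 2339)*157 = ((-11466 - 364) + 2339)*157 = (-11830 + 2339)*157 = -9491*157 = -1490087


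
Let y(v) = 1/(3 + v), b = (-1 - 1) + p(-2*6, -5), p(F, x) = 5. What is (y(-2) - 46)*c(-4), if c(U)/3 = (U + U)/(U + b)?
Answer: -1080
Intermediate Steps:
b = 3 (b = (-1 - 1) + 5 = -2 + 5 = 3)
c(U) = 6*U/(3 + U) (c(U) = 3*((U + U)/(U + 3)) = 3*((2*U)/(3 + U)) = 3*(2*U/(3 + U)) = 6*U/(3 + U))
(y(-2) - 46)*c(-4) = (1/(3 - 2) - 46)*(6*(-4)/(3 - 4)) = (1/1 - 46)*(6*(-4)/(-1)) = (1 - 46)*(6*(-4)*(-1)) = -45*24 = -1080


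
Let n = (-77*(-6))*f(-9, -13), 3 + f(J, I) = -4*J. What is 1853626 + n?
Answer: 1868872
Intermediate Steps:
f(J, I) = -3 - 4*J
n = 15246 (n = (-77*(-6))*(-3 - 4*(-9)) = 462*(-3 + 36) = 462*33 = 15246)
1853626 + n = 1853626 + 15246 = 1868872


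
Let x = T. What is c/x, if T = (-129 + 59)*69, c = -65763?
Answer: 21921/1610 ≈ 13.616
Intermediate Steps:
T = -4830 (T = -70*69 = -4830)
x = -4830
c/x = -65763/(-4830) = -65763*(-1/4830) = 21921/1610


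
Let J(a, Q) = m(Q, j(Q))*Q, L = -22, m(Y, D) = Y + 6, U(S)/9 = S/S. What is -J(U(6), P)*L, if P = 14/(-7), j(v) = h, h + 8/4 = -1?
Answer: -176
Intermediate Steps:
h = -3 (h = -2 - 1 = -3)
U(S) = 9 (U(S) = 9*(S/S) = 9*1 = 9)
j(v) = -3
P = -2 (P = 14*(-⅐) = -2)
m(Y, D) = 6 + Y
J(a, Q) = Q*(6 + Q) (J(a, Q) = (6 + Q)*Q = Q*(6 + Q))
-J(U(6), P)*L = -(-2*(6 - 2))*(-22) = -(-2*4)*(-22) = -(-8)*(-22) = -1*176 = -176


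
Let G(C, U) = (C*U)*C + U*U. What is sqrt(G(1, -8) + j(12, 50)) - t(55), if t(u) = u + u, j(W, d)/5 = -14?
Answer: -110 + I*sqrt(14) ≈ -110.0 + 3.7417*I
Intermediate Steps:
j(W, d) = -70 (j(W, d) = 5*(-14) = -70)
t(u) = 2*u
G(C, U) = U**2 + U*C**2 (G(C, U) = U*C**2 + U**2 = U**2 + U*C**2)
sqrt(G(1, -8) + j(12, 50)) - t(55) = sqrt(-8*(-8 + 1**2) - 70) - 2*55 = sqrt(-8*(-8 + 1) - 70) - 1*110 = sqrt(-8*(-7) - 70) - 110 = sqrt(56 - 70) - 110 = sqrt(-14) - 110 = I*sqrt(14) - 110 = -110 + I*sqrt(14)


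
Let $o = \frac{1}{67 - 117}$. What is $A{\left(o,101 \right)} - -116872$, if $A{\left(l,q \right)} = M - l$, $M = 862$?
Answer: $\frac{5886701}{50} \approx 1.1773 \cdot 10^{5}$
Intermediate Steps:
$o = - \frac{1}{50}$ ($o = \frac{1}{-50} = - \frac{1}{50} \approx -0.02$)
$A{\left(l,q \right)} = 862 - l$
$A{\left(o,101 \right)} - -116872 = \left(862 - - \frac{1}{50}\right) - -116872 = \left(862 + \frac{1}{50}\right) + 116872 = \frac{43101}{50} + 116872 = \frac{5886701}{50}$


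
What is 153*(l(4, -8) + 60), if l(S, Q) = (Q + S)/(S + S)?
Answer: 18207/2 ≈ 9103.5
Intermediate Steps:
l(S, Q) = (Q + S)/(2*S) (l(S, Q) = (Q + S)/((2*S)) = (Q + S)*(1/(2*S)) = (Q + S)/(2*S))
153*(l(4, -8) + 60) = 153*((1/2)*(-8 + 4)/4 + 60) = 153*((1/2)*(1/4)*(-4) + 60) = 153*(-1/2 + 60) = 153*(119/2) = 18207/2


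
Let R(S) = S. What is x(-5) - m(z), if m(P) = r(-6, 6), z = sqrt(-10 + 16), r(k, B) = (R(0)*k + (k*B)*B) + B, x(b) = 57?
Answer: 267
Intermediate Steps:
r(k, B) = B + k*B**2 (r(k, B) = (0*k + (k*B)*B) + B = (0 + (B*k)*B) + B = (0 + k*B**2) + B = k*B**2 + B = B + k*B**2)
z = sqrt(6) ≈ 2.4495
m(P) = -210 (m(P) = 6*(1 + 6*(-6)) = 6*(1 - 36) = 6*(-35) = -210)
x(-5) - m(z) = 57 - 1*(-210) = 57 + 210 = 267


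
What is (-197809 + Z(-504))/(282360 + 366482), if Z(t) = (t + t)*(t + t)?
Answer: 818255/648842 ≈ 1.2611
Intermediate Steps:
Z(t) = 4*t**2 (Z(t) = (2*t)*(2*t) = 4*t**2)
(-197809 + Z(-504))/(282360 + 366482) = (-197809 + 4*(-504)**2)/(282360 + 366482) = (-197809 + 4*254016)/648842 = (-197809 + 1016064)*(1/648842) = 818255*(1/648842) = 818255/648842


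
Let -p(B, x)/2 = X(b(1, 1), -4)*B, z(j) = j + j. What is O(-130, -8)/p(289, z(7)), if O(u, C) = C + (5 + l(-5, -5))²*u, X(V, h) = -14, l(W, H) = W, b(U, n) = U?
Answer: -2/2023 ≈ -0.00098863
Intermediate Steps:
z(j) = 2*j
p(B, x) = 28*B (p(B, x) = -(-28)*B = 28*B)
O(u, C) = C (O(u, C) = C + (5 - 5)²*u = C + 0²*u = C + 0*u = C + 0 = C)
O(-130, -8)/p(289, z(7)) = -8/(28*289) = -8/8092 = -8*1/8092 = -2/2023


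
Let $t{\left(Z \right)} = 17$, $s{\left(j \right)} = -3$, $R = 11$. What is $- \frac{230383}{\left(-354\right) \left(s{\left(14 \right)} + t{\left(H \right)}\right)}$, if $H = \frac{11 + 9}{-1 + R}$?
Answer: $\frac{230383}{4956} \approx 46.486$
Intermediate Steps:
$H = 2$ ($H = \frac{11 + 9}{-1 + 11} = \frac{20}{10} = 20 \cdot \frac{1}{10} = 2$)
$- \frac{230383}{\left(-354\right) \left(s{\left(14 \right)} + t{\left(H \right)}\right)} = - \frac{230383}{\left(-354\right) \left(-3 + 17\right)} = - \frac{230383}{\left(-354\right) 14} = - \frac{230383}{-4956} = \left(-230383\right) \left(- \frac{1}{4956}\right) = \frac{230383}{4956}$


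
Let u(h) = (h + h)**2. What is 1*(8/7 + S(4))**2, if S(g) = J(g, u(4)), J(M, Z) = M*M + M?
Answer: 21904/49 ≈ 447.02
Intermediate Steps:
u(h) = 4*h**2 (u(h) = (2*h)**2 = 4*h**2)
J(M, Z) = M + M**2 (J(M, Z) = M**2 + M = M + M**2)
S(g) = g*(1 + g)
1*(8/7 + S(4))**2 = 1*(8/7 + 4*(1 + 4))**2 = 1*(8*(1/7) + 4*5)**2 = 1*(8/7 + 20)**2 = 1*(148/7)**2 = 1*(21904/49) = 21904/49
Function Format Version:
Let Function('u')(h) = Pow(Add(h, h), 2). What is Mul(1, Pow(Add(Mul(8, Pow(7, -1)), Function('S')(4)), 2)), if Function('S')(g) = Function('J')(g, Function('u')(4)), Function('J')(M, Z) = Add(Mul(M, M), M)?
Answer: Rational(21904, 49) ≈ 447.02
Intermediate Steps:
Function('u')(h) = Mul(4, Pow(h, 2)) (Function('u')(h) = Pow(Mul(2, h), 2) = Mul(4, Pow(h, 2)))
Function('J')(M, Z) = Add(M, Pow(M, 2)) (Function('J')(M, Z) = Add(Pow(M, 2), M) = Add(M, Pow(M, 2)))
Function('S')(g) = Mul(g, Add(1, g))
Mul(1, Pow(Add(Mul(8, Pow(7, -1)), Function('S')(4)), 2)) = Mul(1, Pow(Add(Mul(8, Pow(7, -1)), Mul(4, Add(1, 4))), 2)) = Mul(1, Pow(Add(Mul(8, Rational(1, 7)), Mul(4, 5)), 2)) = Mul(1, Pow(Add(Rational(8, 7), 20), 2)) = Mul(1, Pow(Rational(148, 7), 2)) = Mul(1, Rational(21904, 49)) = Rational(21904, 49)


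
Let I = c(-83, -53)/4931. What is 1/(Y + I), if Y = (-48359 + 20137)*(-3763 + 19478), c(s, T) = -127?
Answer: -4931/2186941547757 ≈ -2.2547e-9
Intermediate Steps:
Y = -443508730 (Y = -28222*15715 = -443508730)
I = -127/4931 ≈ -0.025755
1/(Y + I) = 1/(-443508730 - 127/4931) = 1/(-2186941547757/4931) = -4931/2186941547757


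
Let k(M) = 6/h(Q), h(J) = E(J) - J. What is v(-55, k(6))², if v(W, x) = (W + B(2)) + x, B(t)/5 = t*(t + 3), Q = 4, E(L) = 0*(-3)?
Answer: 169/4 ≈ 42.250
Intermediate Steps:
E(L) = 0
B(t) = 5*t*(3 + t) (B(t) = 5*(t*(t + 3)) = 5*(t*(3 + t)) = 5*t*(3 + t))
h(J) = -J (h(J) = 0 - J = -J)
k(M) = -3/2 (k(M) = 6/((-1*4)) = 6/(-4) = 6*(-¼) = -3/2)
v(W, x) = 50 + W + x (v(W, x) = (W + 5*2*(3 + 2)) + x = (W + 5*2*5) + x = (W + 50) + x = (50 + W) + x = 50 + W + x)
v(-55, k(6))² = (50 - 55 - 3/2)² = (-13/2)² = 169/4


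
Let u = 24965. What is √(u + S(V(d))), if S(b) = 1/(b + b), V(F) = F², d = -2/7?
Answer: √399538/4 ≈ 158.02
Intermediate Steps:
d = -2/7 (d = -2*⅐ = -2/7 ≈ -0.28571)
S(b) = 1/(2*b)
√(u + S(V(d))) = √(24965 + 1/(2*((-2/7)²))) = √(24965 + 1/(2*(4/49))) = √(24965 + (½)*(49/4)) = √(24965 + 49/8) = √(199769/8) = √399538/4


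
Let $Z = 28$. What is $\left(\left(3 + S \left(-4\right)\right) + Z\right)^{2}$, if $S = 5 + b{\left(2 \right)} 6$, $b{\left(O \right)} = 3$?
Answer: $3721$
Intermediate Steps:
$S = 23$ ($S = 5 + 3 \cdot 6 = 5 + 18 = 23$)
$\left(\left(3 + S \left(-4\right)\right) + Z\right)^{2} = \left(\left(3 + 23 \left(-4\right)\right) + 28\right)^{2} = \left(\left(3 - 92\right) + 28\right)^{2} = \left(-89 + 28\right)^{2} = \left(-61\right)^{2} = 3721$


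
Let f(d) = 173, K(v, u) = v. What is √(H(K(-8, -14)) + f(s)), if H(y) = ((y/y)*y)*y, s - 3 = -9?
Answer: √237 ≈ 15.395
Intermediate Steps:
s = -6 (s = 3 - 9 = -6)
H(y) = y² (H(y) = (1*y)*y = y*y = y²)
√(H(K(-8, -14)) + f(s)) = √((-8)² + 173) = √(64 + 173) = √237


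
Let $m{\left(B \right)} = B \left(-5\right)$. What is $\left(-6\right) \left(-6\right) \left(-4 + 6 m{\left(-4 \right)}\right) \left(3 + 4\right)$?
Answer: $29232$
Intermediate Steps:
$m{\left(B \right)} = - 5 B$
$\left(-6\right) \left(-6\right) \left(-4 + 6 m{\left(-4 \right)}\right) \left(3 + 4\right) = \left(-6\right) \left(-6\right) \left(-4 + 6 \left(\left(-5\right) \left(-4\right)\right)\right) \left(3 + 4\right) = 36 \left(-4 + 6 \cdot 20\right) 7 = 36 \left(-4 + 120\right) 7 = 36 \cdot 116 \cdot 7 = 36 \cdot 812 = 29232$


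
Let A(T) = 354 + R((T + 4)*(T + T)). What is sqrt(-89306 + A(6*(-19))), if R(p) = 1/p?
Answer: I*sqrt(13987844316930)/12540 ≈ 298.25*I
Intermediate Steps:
A(T) = 354 + 1/(2*T*(4 + T)) (A(T) = 354 + 1/((T + 4)*(T + T)) = 354 + 1/((4 + T)*(2*T)) = 354 + 1/(2*T*(4 + T)))
sqrt(-89306 + A(6*(-19))) = sqrt(-89306 + (1 + 708*(6*(-19))*(4 + 6*(-19)))/(2*((6*(-19)))*(4 + 6*(-19)))) = sqrt(-89306 + (1/2)*(1 + 708*(-114)*(4 - 114))/(-114*(4 - 114))) = sqrt(-89306 + (1/2)*(-1/114)*(1 + 708*(-114)*(-110))/(-110)) = sqrt(-89306 + (1/2)*(-1/114)*(-1/110)*(1 + 8878320)) = sqrt(-89306 + (1/2)*(-1/114)*(-1/110)*8878321) = sqrt(-89306 + 8878321/25080) = sqrt(-2230916159/25080) = I*sqrt(13987844316930)/12540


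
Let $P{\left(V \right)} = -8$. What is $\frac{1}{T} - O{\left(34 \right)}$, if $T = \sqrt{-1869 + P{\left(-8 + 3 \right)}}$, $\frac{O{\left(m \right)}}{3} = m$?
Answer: $-102 - \frac{i \sqrt{1877}}{1877} \approx -102.0 - 0.023082 i$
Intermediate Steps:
$O{\left(m \right)} = 3 m$
$T = i \sqrt{1877}$ ($T = \sqrt{-1869 - 8} = \sqrt{-1877} = i \sqrt{1877} \approx 43.324 i$)
$\frac{1}{T} - O{\left(34 \right)} = \frac{1}{i \sqrt{1877}} - 3 \cdot 34 = - \frac{i \sqrt{1877}}{1877} - 102 = -102 - \frac{i \sqrt{1877}}{1877}$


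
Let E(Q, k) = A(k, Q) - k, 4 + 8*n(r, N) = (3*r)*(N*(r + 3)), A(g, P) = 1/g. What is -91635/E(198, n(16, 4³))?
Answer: 891364190/70965759 ≈ 12.560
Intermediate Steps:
n(r, N) = -½ + 3*N*r*(3 + r)/8 (n(r, N) = -½ + ((3*r)*(N*(r + 3)))/8 = -½ + ((3*r)*(N*(3 + r)))/8 = -½ + (3*N*r*(3 + r))/8 = -½ + 3*N*r*(3 + r)/8)
E(Q, k) = 1/k - k
-91635/E(198, n(16, 4³)) = -91635/(1/(-½ + (3/8)*4³*16² + (9/8)*4³*16) - (-½ + (3/8)*4³*16² + (9/8)*4³*16)) = -91635/(1/(-½ + (3/8)*64*256 + (9/8)*64*16) - (-½ + (3/8)*64*256 + (9/8)*64*16)) = -91635/(1/(-½ + 6144 + 1152) - (-½ + 6144 + 1152)) = -91635/(1/(14591/2) - 1*14591/2) = -91635/(2/14591 - 14591/2) = -91635/(-212897277/29182) = -91635*(-29182/212897277) = 891364190/70965759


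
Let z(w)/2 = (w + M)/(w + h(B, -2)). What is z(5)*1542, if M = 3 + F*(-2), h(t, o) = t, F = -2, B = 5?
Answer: 18504/5 ≈ 3700.8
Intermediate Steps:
M = 7 (M = 3 - 2*(-2) = 3 + 4 = 7)
z(w) = 2*(7 + w)/(5 + w) (z(w) = 2*((w + 7)/(w + 5)) = 2*((7 + w)/(5 + w)) = 2*(7 + w)/(5 + w))
z(5)*1542 = (2*(7 + 5)/(5 + 5))*1542 = (2*12/10)*1542 = (2*(1/10)*12)*1542 = (12/5)*1542 = 18504/5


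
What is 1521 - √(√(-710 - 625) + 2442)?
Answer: 1521 - √(2442 + I*√1335) ≈ 1471.6 - 0.36968*I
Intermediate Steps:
1521 - √(√(-710 - 625) + 2442) = 1521 - √(√(-1335) + 2442) = 1521 - √(I*√1335 + 2442) = 1521 - √(2442 + I*√1335)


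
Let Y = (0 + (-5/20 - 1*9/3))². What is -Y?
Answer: -169/16 ≈ -10.563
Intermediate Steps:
Y = 169/16 (Y = (0 + (-5*1/20 - 9*⅓))² = (0 + (-¼ - 3))² = (0 - 13/4)² = (-13/4)² = 169/16 ≈ 10.563)
-Y = -1*169/16 = -169/16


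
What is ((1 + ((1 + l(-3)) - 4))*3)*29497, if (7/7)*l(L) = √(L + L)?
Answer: -176982 + 88491*I*√6 ≈ -1.7698e+5 + 2.1676e+5*I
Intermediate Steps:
l(L) = √2*√L (l(L) = √(L + L) = √(2*L) = √2*√L)
((1 + ((1 + l(-3)) - 4))*3)*29497 = ((1 + ((1 + √2*√(-3)) - 4))*3)*29497 = ((1 + ((1 + √2*(I*√3)) - 4))*3)*29497 = ((1 + ((1 + I*√6) - 4))*3)*29497 = ((1 + (-3 + I*√6))*3)*29497 = ((-2 + I*√6)*3)*29497 = (-6 + 3*I*√6)*29497 = -176982 + 88491*I*√6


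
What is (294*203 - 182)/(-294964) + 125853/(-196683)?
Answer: -4068728566/4834533701 ≈ -0.84160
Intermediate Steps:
(294*203 - 182)/(-294964) + 125853/(-196683) = (59682 - 182)*(-1/294964) + 125853*(-1/196683) = 59500*(-1/294964) - 41951/65561 = -14875/73741 - 41951/65561 = -4068728566/4834533701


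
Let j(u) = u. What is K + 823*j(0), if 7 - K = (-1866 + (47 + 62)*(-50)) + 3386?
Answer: 3937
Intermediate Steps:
K = 3937 (K = 7 - ((-1866 + (47 + 62)*(-50)) + 3386) = 7 - ((-1866 + 109*(-50)) + 3386) = 7 - ((-1866 - 5450) + 3386) = 7 - (-7316 + 3386) = 7 - 1*(-3930) = 7 + 3930 = 3937)
K + 823*j(0) = 3937 + 823*0 = 3937 + 0 = 3937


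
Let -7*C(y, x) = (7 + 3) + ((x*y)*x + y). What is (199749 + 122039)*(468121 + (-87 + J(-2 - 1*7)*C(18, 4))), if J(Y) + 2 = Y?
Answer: 1055372608632/7 ≈ 1.5077e+11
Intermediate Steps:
J(Y) = -2 + Y
C(y, x) = -10/7 - y/7 - y*x**2/7 (C(y, x) = -((7 + 3) + ((x*y)*x + y))/7 = -(10 + (y*x**2 + y))/7 = -(10 + (y + y*x**2))/7 = -(10 + y + y*x**2)/7 = -10/7 - y/7 - y*x**2/7)
(199749 + 122039)*(468121 + (-87 + J(-2 - 1*7)*C(18, 4))) = (199749 + 122039)*(468121 + (-87 + (-2 + (-2 - 1*7))*(-10/7 - 1/7*18 - 1/7*18*4**2))) = 321788*(468121 + (-87 + (-2 + (-2 - 7))*(-10/7 - 18/7 - 1/7*18*16))) = 321788*(468121 + (-87 + (-2 - 9)*(-10/7 - 18/7 - 288/7))) = 321788*(468121 + (-87 - 11*(-316/7))) = 321788*(468121 + (-87 + 3476/7)) = 321788*(468121 + 2867/7) = 321788*(3279714/7) = 1055372608632/7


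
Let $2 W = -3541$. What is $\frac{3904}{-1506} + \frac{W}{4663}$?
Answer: $- \frac{20870725}{7022478} \approx -2.972$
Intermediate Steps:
$W = - \frac{3541}{2}$ ($W = \frac{1}{2} \left(-3541\right) = - \frac{3541}{2} \approx -1770.5$)
$\frac{3904}{-1506} + \frac{W}{4663} = \frac{3904}{-1506} - \frac{3541}{2 \cdot 4663} = 3904 \left(- \frac{1}{1506}\right) - \frac{3541}{9326} = - \frac{1952}{753} - \frac{3541}{9326} = - \frac{20870725}{7022478}$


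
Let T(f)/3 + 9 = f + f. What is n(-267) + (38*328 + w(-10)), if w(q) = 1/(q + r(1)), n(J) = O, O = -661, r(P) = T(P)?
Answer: 365892/31 ≈ 11803.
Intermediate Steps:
T(f) = -27 + 6*f (T(f) = -27 + 3*(f + f) = -27 + 3*(2*f) = -27 + 6*f)
r(P) = -27 + 6*P
n(J) = -661
w(q) = 1/(-21 + q) (w(q) = 1/(q + (-27 + 6*1)) = 1/(q + (-27 + 6)) = 1/(q - 21) = 1/(-21 + q))
n(-267) + (38*328 + w(-10)) = -661 + (38*328 + 1/(-21 - 10)) = -661 + (12464 + 1/(-31)) = -661 + (12464 - 1/31) = -661 + 386383/31 = 365892/31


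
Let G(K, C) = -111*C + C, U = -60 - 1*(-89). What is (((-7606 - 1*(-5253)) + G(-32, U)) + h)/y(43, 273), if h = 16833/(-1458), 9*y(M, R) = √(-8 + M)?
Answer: -2699509*√35/1890 ≈ -8450.0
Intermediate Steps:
y(M, R) = √(-8 + M)/9
h = -5611/486 (h = 16833*(-1/1458) = -5611/486 ≈ -11.545)
U = 29 (U = -60 + 89 = 29)
G(K, C) = -110*C
(((-7606 - 1*(-5253)) + G(-32, U)) + h)/y(43, 273) = (((-7606 - 1*(-5253)) - 110*29) - 5611/486)/((√(-8 + 43)/9)) = (((-7606 + 5253) - 3190) - 5611/486)/((√35/9)) = ((-2353 - 3190) - 5611/486)*(9*√35/35) = (-5543 - 5611/486)*(9*√35/35) = -2699509*√35/1890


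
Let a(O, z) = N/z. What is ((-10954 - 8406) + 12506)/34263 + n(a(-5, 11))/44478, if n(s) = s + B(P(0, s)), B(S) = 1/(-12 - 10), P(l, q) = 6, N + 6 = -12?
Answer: -745335155/3725210412 ≈ -0.20008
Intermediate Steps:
N = -18 (N = -6 - 12 = -18)
B(S) = -1/22 (B(S) = 1/(-22) = -1/22)
a(O, z) = -18/z
n(s) = -1/22 + s (n(s) = s - 1/22 = -1/22 + s)
((-10954 - 8406) + 12506)/34263 + n(a(-5, 11))/44478 = ((-10954 - 8406) + 12506)/34263 + (-1/22 - 18/11)/44478 = (-19360 + 12506)*(1/34263) + (-1/22 - 18*1/11)*(1/44478) = -6854*1/34263 + (-1/22 - 18/11)*(1/44478) = -6854/34263 - 37/22*1/44478 = -6854/34263 - 37/978516 = -745335155/3725210412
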